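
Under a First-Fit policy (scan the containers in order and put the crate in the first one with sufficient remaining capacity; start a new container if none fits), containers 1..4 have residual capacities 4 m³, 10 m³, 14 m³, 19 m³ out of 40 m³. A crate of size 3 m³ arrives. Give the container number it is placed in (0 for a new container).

Containers with room: container 1 (4 m³), container 2 (10 m³), container 3 (14 m³), container 4 (19 m³).
The first with room is container 1.

1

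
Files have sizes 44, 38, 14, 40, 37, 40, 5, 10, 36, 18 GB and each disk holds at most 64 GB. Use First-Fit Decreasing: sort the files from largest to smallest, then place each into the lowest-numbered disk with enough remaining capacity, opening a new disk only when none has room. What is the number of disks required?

6

Sorted descending: 44, 40, 40, 38, 37, 36, 18, 14, 10, 5.
disk 1: place 44 GB, 20 GB left
disk 2: place 40 GB, 24 GB left
disk 3: place 40 GB, 24 GB left
disk 4: place 38 GB, 26 GB left
disk 5: place 37 GB, 27 GB left
disk 6: place 36 GB, 28 GB left
disk 1: place 18 GB, 2 GB left
disk 2: place 14 GB, 10 GB left
disk 2: place 10 GB, 0 GB left
disk 3: place 5 GB, 19 GB left
Final disks: [44,18] [40,14,10] [40,5] [38] [37] [36].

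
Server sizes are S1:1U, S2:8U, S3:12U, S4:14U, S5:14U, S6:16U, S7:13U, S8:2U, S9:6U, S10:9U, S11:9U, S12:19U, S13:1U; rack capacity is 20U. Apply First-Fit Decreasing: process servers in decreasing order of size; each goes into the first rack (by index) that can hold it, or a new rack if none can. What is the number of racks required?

7 racks

Sorted descending: 19, 16, 14, 14, 13, 12, 9, 9, 8, 6, 2, 1, 1.
Put 19U in rack 1; 1U remain.
Put 16U in rack 2; 4U remain.
Put 14U in rack 3; 6U remain.
Put 14U in rack 4; 6U remain.
Put 13U in rack 5; 7U remain.
Put 12U in rack 6; 8U remain.
Put 9U in rack 7; 11U remain.
Put 9U in rack 7; 2U remain.
Put 8U in rack 6; 0U remain.
Put 6U in rack 3; 0U remain.
Put 2U in rack 2; 2U remain.
Put 1U in rack 1; 0U remain.
Put 1U in rack 2; 1U remain.
Final racks: [19,1] [16,2,1] [14,6] [14] [13] [12,8] [9,9].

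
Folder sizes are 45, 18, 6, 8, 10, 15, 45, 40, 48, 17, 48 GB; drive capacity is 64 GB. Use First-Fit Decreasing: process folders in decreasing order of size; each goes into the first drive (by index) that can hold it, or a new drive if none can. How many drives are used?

5

Sorted descending: 48, 48, 45, 45, 40, 18, 17, 15, 10, 8, 6.
Put 48 GB in drive 1; 16 GB remain.
Put 48 GB in drive 2; 16 GB remain.
Put 45 GB in drive 3; 19 GB remain.
Put 45 GB in drive 4; 19 GB remain.
Put 40 GB in drive 5; 24 GB remain.
Put 18 GB in drive 3; 1 GB remain.
Put 17 GB in drive 4; 2 GB remain.
Put 15 GB in drive 1; 1 GB remain.
Put 10 GB in drive 2; 6 GB remain.
Put 8 GB in drive 5; 16 GB remain.
Put 6 GB in drive 2; 0 GB remain.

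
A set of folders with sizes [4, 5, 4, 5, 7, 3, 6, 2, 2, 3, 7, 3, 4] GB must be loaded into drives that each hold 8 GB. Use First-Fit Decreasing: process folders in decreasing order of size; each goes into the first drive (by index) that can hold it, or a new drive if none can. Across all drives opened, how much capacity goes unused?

Sorted descending: 7, 7, 6, 5, 5, 4, 4, 4, 3, 3, 3, 2, 2.
Put 7 GB in drive 1; 1 GB remain.
Put 7 GB in drive 2; 1 GB remain.
Put 6 GB in drive 3; 2 GB remain.
Put 5 GB in drive 4; 3 GB remain.
Put 5 GB in drive 5; 3 GB remain.
Put 4 GB in drive 6; 4 GB remain.
Put 4 GB in drive 6; 0 GB remain.
Put 4 GB in drive 7; 4 GB remain.
Put 3 GB in drive 4; 0 GB remain.
Put 3 GB in drive 5; 0 GB remain.
Put 3 GB in drive 7; 1 GB remain.
Put 2 GB in drive 3; 0 GB remain.
Put 2 GB in drive 8; 6 GB remain.
8 drives × 8 GB = 64 GB; used 55 GB; unused 9 GB.

9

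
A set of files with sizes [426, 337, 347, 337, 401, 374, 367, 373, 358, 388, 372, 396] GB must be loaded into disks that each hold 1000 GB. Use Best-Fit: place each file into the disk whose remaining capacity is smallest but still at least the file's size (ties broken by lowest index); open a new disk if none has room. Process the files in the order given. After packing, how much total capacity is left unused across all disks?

426 GB → disk 1 (remaining 574 GB)
337 GB → disk 1 (remaining 237 GB)
347 GB → disk 2 (remaining 653 GB)
337 GB → disk 2 (remaining 316 GB)
401 GB → disk 3 (remaining 599 GB)
374 GB → disk 3 (remaining 225 GB)
367 GB → disk 4 (remaining 633 GB)
373 GB → disk 4 (remaining 260 GB)
358 GB → disk 5 (remaining 642 GB)
388 GB → disk 5 (remaining 254 GB)
372 GB → disk 6 (remaining 628 GB)
396 GB → disk 6 (remaining 232 GB)
6 disks × 1000 GB = 6000 GB; used 4476 GB; unused 1524 GB.

1524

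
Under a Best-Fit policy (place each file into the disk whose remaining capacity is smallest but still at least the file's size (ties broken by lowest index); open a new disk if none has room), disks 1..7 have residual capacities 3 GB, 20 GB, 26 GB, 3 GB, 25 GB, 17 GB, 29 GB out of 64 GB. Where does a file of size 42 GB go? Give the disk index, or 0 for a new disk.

0

No disk has ≥ 42 GB free, so a new disk is opened.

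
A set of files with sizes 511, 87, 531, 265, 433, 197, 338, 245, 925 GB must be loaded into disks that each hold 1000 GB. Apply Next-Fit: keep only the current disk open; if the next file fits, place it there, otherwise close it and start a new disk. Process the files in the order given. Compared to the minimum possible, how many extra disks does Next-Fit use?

Next-Fit: [511,87] [531,265] [433,197,338] [245] [925] → 5 disks.
Total size 3532 GB; any packing needs at least ⌈3532/1000⌉ = 4 disks.
An optimal packing achieves that bound: [925] [531,433] [511,338,87] [265,245,197] → 4 disks.
Excess: 5 − 4 = 1.

1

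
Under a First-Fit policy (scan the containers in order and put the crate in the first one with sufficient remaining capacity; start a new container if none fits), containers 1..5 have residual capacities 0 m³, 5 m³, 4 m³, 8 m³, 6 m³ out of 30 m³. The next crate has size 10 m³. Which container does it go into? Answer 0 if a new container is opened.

0

No container has ≥ 10 m³ free, so a new container is opened.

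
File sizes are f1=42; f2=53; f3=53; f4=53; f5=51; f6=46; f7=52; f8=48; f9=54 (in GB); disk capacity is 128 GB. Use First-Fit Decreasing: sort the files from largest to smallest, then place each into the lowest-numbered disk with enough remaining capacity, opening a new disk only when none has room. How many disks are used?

5 disks

Sorted descending: 54, 53, 53, 53, 52, 51, 48, 46, 42.
54 GB → disk 1 (remaining 74 GB)
53 GB → disk 1 (remaining 21 GB)
53 GB → disk 2 (remaining 75 GB)
53 GB → disk 2 (remaining 22 GB)
52 GB → disk 3 (remaining 76 GB)
51 GB → disk 3 (remaining 25 GB)
48 GB → disk 4 (remaining 80 GB)
46 GB → disk 4 (remaining 34 GB)
42 GB → disk 5 (remaining 86 GB)
Final disks: [54,53] [53,53] [52,51] [48,46] [42].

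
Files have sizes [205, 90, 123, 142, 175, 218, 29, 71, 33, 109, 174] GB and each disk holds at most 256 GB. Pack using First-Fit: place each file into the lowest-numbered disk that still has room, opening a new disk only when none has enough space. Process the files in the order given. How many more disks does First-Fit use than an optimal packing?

1

First-Fit: [205,29] [90,123,33] [142,71] [175] [218] [109] [174] → 7 disks.
Total size 1369 GB; any packing needs at least ⌈1369/256⌉ = 6 disks.
An optimal packing achieves that bound: [218,33] [205,29] [175,71] [174] [142,109] [123,90] → 6 disks.
Excess: 7 − 6 = 1.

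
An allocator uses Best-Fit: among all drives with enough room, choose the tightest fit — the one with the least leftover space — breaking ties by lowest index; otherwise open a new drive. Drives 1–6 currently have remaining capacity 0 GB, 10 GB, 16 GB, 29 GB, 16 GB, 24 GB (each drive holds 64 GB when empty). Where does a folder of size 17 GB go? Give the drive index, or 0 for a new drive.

Drives with room: drive 4 (29 GB), drive 6 (24 GB).
Tightest fit is drive 6 with 24 GB free.

6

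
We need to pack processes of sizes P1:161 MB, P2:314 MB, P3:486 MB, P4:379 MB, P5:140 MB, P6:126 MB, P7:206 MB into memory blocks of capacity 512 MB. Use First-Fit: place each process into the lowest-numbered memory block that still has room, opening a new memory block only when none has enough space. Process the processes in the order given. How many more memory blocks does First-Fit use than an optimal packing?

0

First-Fit: [161,314] [486] [379,126] [140,206] → 4 memory blocks.
Total size 1812 MB; any packing needs at least ⌈1812/512⌉ = 4 memory blocks.
So 4 is already optimal.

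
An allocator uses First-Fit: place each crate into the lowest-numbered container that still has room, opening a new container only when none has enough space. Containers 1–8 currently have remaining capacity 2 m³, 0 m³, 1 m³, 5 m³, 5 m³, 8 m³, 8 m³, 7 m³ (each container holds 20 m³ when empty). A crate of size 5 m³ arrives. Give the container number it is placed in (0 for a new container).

4

Containers with room: container 4 (5 m³), container 5 (5 m³), container 6 (8 m³), container 7 (8 m³), container 8 (7 m³).
The first with room is container 4.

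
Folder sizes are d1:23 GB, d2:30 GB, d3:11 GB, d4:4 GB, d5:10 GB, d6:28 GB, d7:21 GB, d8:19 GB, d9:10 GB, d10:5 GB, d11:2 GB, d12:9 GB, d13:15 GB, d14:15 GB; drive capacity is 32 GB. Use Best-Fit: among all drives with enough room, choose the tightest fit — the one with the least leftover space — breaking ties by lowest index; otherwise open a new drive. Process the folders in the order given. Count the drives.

7 drives

d1 (23 GB) → drive 1 (remaining 9 GB)
d2 (30 GB) → drive 2 (remaining 2 GB)
d3 (11 GB) → drive 3 (remaining 21 GB)
d4 (4 GB) → drive 1 (remaining 5 GB)
d5 (10 GB) → drive 3 (remaining 11 GB)
d6 (28 GB) → drive 4 (remaining 4 GB)
d7 (21 GB) → drive 5 (remaining 11 GB)
d8 (19 GB) → drive 6 (remaining 13 GB)
d9 (10 GB) → drive 3 (remaining 1 GB)
d10 (5 GB) → drive 1 (remaining 0 GB)
d11 (2 GB) → drive 2 (remaining 0 GB)
d12 (9 GB) → drive 5 (remaining 2 GB)
d13 (15 GB) → drive 7 (remaining 17 GB)
d14 (15 GB) → drive 7 (remaining 2 GB)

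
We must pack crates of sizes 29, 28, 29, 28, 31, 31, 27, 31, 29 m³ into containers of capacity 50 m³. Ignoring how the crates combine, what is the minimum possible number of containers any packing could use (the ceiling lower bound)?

6 containers

Total size = 29 + 28 + 29 + 28 + 31 + 31 + 27 + 31 + 29 = 263 m³.
⌈263 / 50⌉ = 6.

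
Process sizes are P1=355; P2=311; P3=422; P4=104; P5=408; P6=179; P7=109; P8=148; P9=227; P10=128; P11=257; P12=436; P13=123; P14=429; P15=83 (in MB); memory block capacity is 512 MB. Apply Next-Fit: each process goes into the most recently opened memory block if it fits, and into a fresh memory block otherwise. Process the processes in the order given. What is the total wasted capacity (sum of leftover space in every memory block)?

P1 (355 MB) → memory block 1 (remaining 157 MB)
P2 (311 MB) → memory block 2 (remaining 201 MB)
P3 (422 MB) → memory block 3 (remaining 90 MB)
P4 (104 MB) → memory block 4 (remaining 408 MB)
P5 (408 MB) → memory block 4 (remaining 0 MB)
P6 (179 MB) → memory block 5 (remaining 333 MB)
P7 (109 MB) → memory block 5 (remaining 224 MB)
P8 (148 MB) → memory block 5 (remaining 76 MB)
P9 (227 MB) → memory block 6 (remaining 285 MB)
P10 (128 MB) → memory block 6 (remaining 157 MB)
P11 (257 MB) → memory block 7 (remaining 255 MB)
P12 (436 MB) → memory block 8 (remaining 76 MB)
P13 (123 MB) → memory block 9 (remaining 389 MB)
P14 (429 MB) → memory block 10 (remaining 83 MB)
P15 (83 MB) → memory block 10 (remaining 0 MB)
10 memory blocks × 512 MB = 5120 MB; used 3719 MB; unused 1401 MB.

1401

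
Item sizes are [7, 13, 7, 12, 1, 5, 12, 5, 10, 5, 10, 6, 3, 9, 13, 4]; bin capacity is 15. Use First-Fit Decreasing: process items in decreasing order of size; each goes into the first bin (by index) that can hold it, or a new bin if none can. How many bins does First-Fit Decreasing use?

9

Sorted descending: 13, 13, 12, 12, 10, 10, 9, 7, 7, 6, 5, 5, 5, 4, 3, 1.
13 → bin 1 (remaining 2)
13 → bin 2 (remaining 2)
12 → bin 3 (remaining 3)
12 → bin 4 (remaining 3)
10 → bin 5 (remaining 5)
10 → bin 6 (remaining 5)
9 → bin 7 (remaining 6)
7 → bin 8 (remaining 8)
7 → bin 8 (remaining 1)
6 → bin 7 (remaining 0)
5 → bin 5 (remaining 0)
5 → bin 6 (remaining 0)
5 → bin 9 (remaining 10)
4 → bin 9 (remaining 6)
3 → bin 3 (remaining 0)
1 → bin 1 (remaining 1)
Final bins: [13,1] [13] [12,3] [12] [10,5] [10,5] [9,6] [7,7] [5,4].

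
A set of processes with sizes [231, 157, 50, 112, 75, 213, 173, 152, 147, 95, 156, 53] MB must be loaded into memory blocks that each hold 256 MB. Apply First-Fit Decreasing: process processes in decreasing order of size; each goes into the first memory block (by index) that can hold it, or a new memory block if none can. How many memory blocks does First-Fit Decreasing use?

Sorted descending: 231, 213, 173, 157, 156, 152, 147, 112, 95, 75, 53, 50.
Put 231 MB in memory block 1; 25 MB remain.
Put 213 MB in memory block 2; 43 MB remain.
Put 173 MB in memory block 3; 83 MB remain.
Put 157 MB in memory block 4; 99 MB remain.
Put 156 MB in memory block 5; 100 MB remain.
Put 152 MB in memory block 6; 104 MB remain.
Put 147 MB in memory block 7; 109 MB remain.
Put 112 MB in memory block 8; 144 MB remain.
Put 95 MB in memory block 4; 4 MB remain.
Put 75 MB in memory block 3; 8 MB remain.
Put 53 MB in memory block 5; 47 MB remain.
Put 50 MB in memory block 6; 54 MB remain.

8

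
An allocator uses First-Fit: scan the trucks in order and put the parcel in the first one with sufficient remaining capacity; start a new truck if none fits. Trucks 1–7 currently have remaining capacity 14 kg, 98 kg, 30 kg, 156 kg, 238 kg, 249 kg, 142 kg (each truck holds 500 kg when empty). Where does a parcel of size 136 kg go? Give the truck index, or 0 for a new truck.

Trucks with room: truck 4 (156 kg), truck 5 (238 kg), truck 6 (249 kg), truck 7 (142 kg).
The first with room is truck 4.

4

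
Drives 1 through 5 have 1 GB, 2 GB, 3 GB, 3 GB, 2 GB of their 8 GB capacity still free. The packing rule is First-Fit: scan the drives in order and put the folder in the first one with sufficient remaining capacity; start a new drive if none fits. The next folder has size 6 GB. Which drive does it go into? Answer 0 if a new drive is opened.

0

No drive has ≥ 6 GB free, so a new drive is opened.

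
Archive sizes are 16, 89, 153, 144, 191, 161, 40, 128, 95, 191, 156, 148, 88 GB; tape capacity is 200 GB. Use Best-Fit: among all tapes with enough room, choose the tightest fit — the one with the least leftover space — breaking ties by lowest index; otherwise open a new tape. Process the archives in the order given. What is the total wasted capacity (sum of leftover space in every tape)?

400

Put 16 GB in tape 1; 184 GB remain.
Put 89 GB in tape 1; 95 GB remain.
Put 153 GB in tape 2; 47 GB remain.
Put 144 GB in tape 3; 56 GB remain.
Put 191 GB in tape 4; 9 GB remain.
Put 161 GB in tape 5; 39 GB remain.
Put 40 GB in tape 2; 7 GB remain.
Put 128 GB in tape 6; 72 GB remain.
Put 95 GB in tape 1; 0 GB remain.
Put 191 GB in tape 7; 9 GB remain.
Put 156 GB in tape 8; 44 GB remain.
Put 148 GB in tape 9; 52 GB remain.
Put 88 GB in tape 10; 112 GB remain.
10 tapes × 200 GB = 2000 GB; used 1600 GB; unused 400 GB.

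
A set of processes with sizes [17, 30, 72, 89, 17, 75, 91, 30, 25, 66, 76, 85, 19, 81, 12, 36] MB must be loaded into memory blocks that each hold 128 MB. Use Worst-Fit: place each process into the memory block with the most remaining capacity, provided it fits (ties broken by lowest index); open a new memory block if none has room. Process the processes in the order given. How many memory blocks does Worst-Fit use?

8 memory blocks

17 MB → memory block 1 (remaining 111 MB)
30 MB → memory block 1 (remaining 81 MB)
72 MB → memory block 1 (remaining 9 MB)
89 MB → memory block 2 (remaining 39 MB)
17 MB → memory block 2 (remaining 22 MB)
75 MB → memory block 3 (remaining 53 MB)
91 MB → memory block 4 (remaining 37 MB)
30 MB → memory block 3 (remaining 23 MB)
25 MB → memory block 4 (remaining 12 MB)
66 MB → memory block 5 (remaining 62 MB)
76 MB → memory block 6 (remaining 52 MB)
85 MB → memory block 7 (remaining 43 MB)
19 MB → memory block 5 (remaining 43 MB)
81 MB → memory block 8 (remaining 47 MB)
12 MB → memory block 6 (remaining 40 MB)
36 MB → memory block 8 (remaining 11 MB)
Final memory blocks: [17,30,72] [89,17] [75,30] [91,25] [66,19] [76,12] [85] [81,36].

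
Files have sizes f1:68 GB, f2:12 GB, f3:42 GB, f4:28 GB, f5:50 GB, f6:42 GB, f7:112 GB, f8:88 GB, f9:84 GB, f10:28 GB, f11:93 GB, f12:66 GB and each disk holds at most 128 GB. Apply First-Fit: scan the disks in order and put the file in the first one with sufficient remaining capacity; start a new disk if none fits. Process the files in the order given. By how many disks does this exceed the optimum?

First-Fit: [68,12,42] [28,50,42] [112] [88,28] [84] [93] [66] → 7 disks.
Total size 713 GB; any packing needs at least ⌈713/128⌉ = 6 disks.
An optimal packing achieves that bound: [112,12] [93,28] [88,28] [84,42] [68,50] [66,42] → 6 disks.
Excess: 7 − 6 = 1.

1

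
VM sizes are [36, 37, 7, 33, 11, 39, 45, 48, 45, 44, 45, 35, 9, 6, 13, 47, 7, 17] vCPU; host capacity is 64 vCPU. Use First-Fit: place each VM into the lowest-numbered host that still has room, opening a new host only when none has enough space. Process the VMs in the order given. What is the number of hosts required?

11 hosts

host 1: place 36 vCPU, 28 vCPU left
host 2: place 37 vCPU, 27 vCPU left
host 1: place 7 vCPU, 21 vCPU left
host 3: place 33 vCPU, 31 vCPU left
host 1: place 11 vCPU, 10 vCPU left
host 4: place 39 vCPU, 25 vCPU left
host 5: place 45 vCPU, 19 vCPU left
host 6: place 48 vCPU, 16 vCPU left
host 7: place 45 vCPU, 19 vCPU left
host 8: place 44 vCPU, 20 vCPU left
host 9: place 45 vCPU, 19 vCPU left
host 10: place 35 vCPU, 29 vCPU left
host 1: place 9 vCPU, 1 vCPU left
host 2: place 6 vCPU, 21 vCPU left
host 2: place 13 vCPU, 8 vCPU left
host 11: place 47 vCPU, 17 vCPU left
host 2: place 7 vCPU, 1 vCPU left
host 3: place 17 vCPU, 14 vCPU left
Final hosts: [36,7,11,9] [37,6,13,7] [33,17] [39] [45] [48] [45] [44] [45] [35] [47].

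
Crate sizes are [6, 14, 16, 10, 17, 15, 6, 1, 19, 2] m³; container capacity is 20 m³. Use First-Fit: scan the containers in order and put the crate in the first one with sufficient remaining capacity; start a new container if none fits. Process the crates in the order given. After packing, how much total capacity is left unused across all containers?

14

container 1: place 6 m³, 14 m³ left
container 1: place 14 m³, 0 m³ left
container 2: place 16 m³, 4 m³ left
container 3: place 10 m³, 10 m³ left
container 4: place 17 m³, 3 m³ left
container 5: place 15 m³, 5 m³ left
container 3: place 6 m³, 4 m³ left
container 2: place 1 m³, 3 m³ left
container 6: place 19 m³, 1 m³ left
container 2: place 2 m³, 1 m³ left
6 containers × 20 m³ = 120 m³; used 106 m³; unused 14 m³.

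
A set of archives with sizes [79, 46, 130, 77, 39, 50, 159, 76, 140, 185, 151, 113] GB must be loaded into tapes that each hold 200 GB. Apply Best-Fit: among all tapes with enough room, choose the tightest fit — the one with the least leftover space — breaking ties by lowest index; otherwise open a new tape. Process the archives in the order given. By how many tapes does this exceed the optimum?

Best-Fit: [79,46,50] [130,39] [77,76] [159] [140] [185] [151] [113] → 8 tapes.
Total size 1245 GB; any packing needs at least ⌈1245/200⌉ = 7 tapes.
An optimal packing achieves that bound: [185] [159,39] [151,46] [140,50] [130] [113,79] [77,76] → 7 tapes.
Excess: 8 − 7 = 1.

1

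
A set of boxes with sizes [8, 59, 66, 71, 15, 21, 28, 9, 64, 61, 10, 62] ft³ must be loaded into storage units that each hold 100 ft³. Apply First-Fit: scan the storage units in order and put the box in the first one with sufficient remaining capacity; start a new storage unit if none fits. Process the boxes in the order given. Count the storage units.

6

Put 8 ft³ in storage unit 1; 92 ft³ remain.
Put 59 ft³ in storage unit 1; 33 ft³ remain.
Put 66 ft³ in storage unit 2; 34 ft³ remain.
Put 71 ft³ in storage unit 3; 29 ft³ remain.
Put 15 ft³ in storage unit 1; 18 ft³ remain.
Put 21 ft³ in storage unit 2; 13 ft³ remain.
Put 28 ft³ in storage unit 3; 1 ft³ remain.
Put 9 ft³ in storage unit 1; 9 ft³ remain.
Put 64 ft³ in storage unit 4; 36 ft³ remain.
Put 61 ft³ in storage unit 5; 39 ft³ remain.
Put 10 ft³ in storage unit 2; 3 ft³ remain.
Put 62 ft³ in storage unit 6; 38 ft³ remain.
Final storage units: [8,59,15,9] [66,21,10] [71,28] [64] [61] [62].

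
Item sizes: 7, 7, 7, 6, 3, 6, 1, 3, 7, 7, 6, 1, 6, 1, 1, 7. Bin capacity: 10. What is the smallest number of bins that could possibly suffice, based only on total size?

8 bins

Total size = 7 + 7 + 7 + 6 + 3 + 6 + 1 + 3 + 7 + 7 + 6 + 1 + 6 + 1 + 1 + 7 = 76.
⌈76 / 10⌉ = 8.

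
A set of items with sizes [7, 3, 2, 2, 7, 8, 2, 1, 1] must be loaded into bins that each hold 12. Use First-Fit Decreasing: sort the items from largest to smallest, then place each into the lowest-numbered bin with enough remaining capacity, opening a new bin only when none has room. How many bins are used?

3 bins

Sorted descending: 8, 7, 7, 3, 2, 2, 2, 1, 1.
Put 8 in bin 1; 4 remain.
Put 7 in bin 2; 5 remain.
Put 7 in bin 3; 5 remain.
Put 3 in bin 1; 1 remain.
Put 2 in bin 2; 3 remain.
Put 2 in bin 2; 1 remain.
Put 2 in bin 3; 3 remain.
Put 1 in bin 1; 0 remain.
Put 1 in bin 2; 0 remain.
Final bins: [8,3,1] [7,2,2,1] [7,2].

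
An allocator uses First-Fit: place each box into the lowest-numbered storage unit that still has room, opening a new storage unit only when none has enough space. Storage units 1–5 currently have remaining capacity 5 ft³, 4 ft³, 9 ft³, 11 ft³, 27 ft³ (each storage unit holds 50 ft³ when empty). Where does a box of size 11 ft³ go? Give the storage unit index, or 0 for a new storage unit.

Storage units with room: storage unit 4 (11 ft³), storage unit 5 (27 ft³).
The first with room is storage unit 4.

4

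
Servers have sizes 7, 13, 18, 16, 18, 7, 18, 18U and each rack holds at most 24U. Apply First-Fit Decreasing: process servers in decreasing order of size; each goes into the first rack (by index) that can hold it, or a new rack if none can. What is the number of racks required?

Sorted descending: 18, 18, 18, 18, 16, 13, 7, 7.
18U → rack 1 (remaining 6U)
18U → rack 2 (remaining 6U)
18U → rack 3 (remaining 6U)
18U → rack 4 (remaining 6U)
16U → rack 5 (remaining 8U)
13U → rack 6 (remaining 11U)
7U → rack 5 (remaining 1U)
7U → rack 6 (remaining 4U)

6 racks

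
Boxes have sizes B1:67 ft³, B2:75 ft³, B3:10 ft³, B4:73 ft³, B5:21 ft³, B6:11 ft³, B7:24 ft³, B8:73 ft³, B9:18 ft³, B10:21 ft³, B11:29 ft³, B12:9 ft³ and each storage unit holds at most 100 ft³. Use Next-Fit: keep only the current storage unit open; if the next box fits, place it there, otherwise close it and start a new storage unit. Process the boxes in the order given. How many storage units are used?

6 storage units

storage unit 1: place B1 (67 ft³), 33 ft³ left
storage unit 2: place B2 (75 ft³), 25 ft³ left
storage unit 2: place B3 (10 ft³), 15 ft³ left
storage unit 3: place B4 (73 ft³), 27 ft³ left
storage unit 3: place B5 (21 ft³), 6 ft³ left
storage unit 4: place B6 (11 ft³), 89 ft³ left
storage unit 4: place B7 (24 ft³), 65 ft³ left
storage unit 5: place B8 (73 ft³), 27 ft³ left
storage unit 5: place B9 (18 ft³), 9 ft³ left
storage unit 6: place B10 (21 ft³), 79 ft³ left
storage unit 6: place B11 (29 ft³), 50 ft³ left
storage unit 6: place B12 (9 ft³), 41 ft³ left
Final storage units: [67] [75,10] [73,21] [11,24] [73,18] [21,29,9].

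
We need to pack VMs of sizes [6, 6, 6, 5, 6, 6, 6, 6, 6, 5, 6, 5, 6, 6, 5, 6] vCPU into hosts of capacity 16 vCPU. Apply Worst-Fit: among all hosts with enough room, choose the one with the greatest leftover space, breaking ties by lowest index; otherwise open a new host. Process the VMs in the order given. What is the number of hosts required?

host 1: place 6 vCPU, 10 vCPU left
host 1: place 6 vCPU, 4 vCPU left
host 2: place 6 vCPU, 10 vCPU left
host 2: place 5 vCPU, 5 vCPU left
host 3: place 6 vCPU, 10 vCPU left
host 3: place 6 vCPU, 4 vCPU left
host 4: place 6 vCPU, 10 vCPU left
host 4: place 6 vCPU, 4 vCPU left
host 5: place 6 vCPU, 10 vCPU left
host 5: place 5 vCPU, 5 vCPU left
host 6: place 6 vCPU, 10 vCPU left
host 6: place 5 vCPU, 5 vCPU left
host 7: place 6 vCPU, 10 vCPU left
host 7: place 6 vCPU, 4 vCPU left
host 2: place 5 vCPU, 0 vCPU left
host 8: place 6 vCPU, 10 vCPU left
Final hosts: [6,6] [6,5,5] [6,6] [6,6] [6,5] [6,5] [6,6] [6].

8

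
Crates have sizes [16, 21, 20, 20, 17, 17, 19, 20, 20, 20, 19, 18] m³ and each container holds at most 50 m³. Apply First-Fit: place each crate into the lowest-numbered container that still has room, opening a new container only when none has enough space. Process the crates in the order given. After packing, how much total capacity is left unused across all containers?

Put 16 m³ in container 1; 34 m³ remain.
Put 21 m³ in container 1; 13 m³ remain.
Put 20 m³ in container 2; 30 m³ remain.
Put 20 m³ in container 2; 10 m³ remain.
Put 17 m³ in container 3; 33 m³ remain.
Put 17 m³ in container 3; 16 m³ remain.
Put 19 m³ in container 4; 31 m³ remain.
Put 20 m³ in container 4; 11 m³ remain.
Put 20 m³ in container 5; 30 m³ remain.
Put 20 m³ in container 5; 10 m³ remain.
Put 19 m³ in container 6; 31 m³ remain.
Put 18 m³ in container 6; 13 m³ remain.
6 containers × 50 m³ = 300 m³; used 227 m³; unused 73 m³.

73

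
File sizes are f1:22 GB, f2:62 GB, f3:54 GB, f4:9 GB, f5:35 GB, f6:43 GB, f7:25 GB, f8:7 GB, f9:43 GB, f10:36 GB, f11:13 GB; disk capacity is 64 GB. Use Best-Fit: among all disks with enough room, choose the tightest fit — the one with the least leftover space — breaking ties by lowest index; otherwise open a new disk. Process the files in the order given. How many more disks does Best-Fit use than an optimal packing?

0

Best-Fit: [22,35,7] [62] [54,9] [43,13] [25,36] [43] → 6 disks.
Total size 349 GB; any packing needs at least ⌈349/64⌉ = 6 disks.
So 6 is already optimal.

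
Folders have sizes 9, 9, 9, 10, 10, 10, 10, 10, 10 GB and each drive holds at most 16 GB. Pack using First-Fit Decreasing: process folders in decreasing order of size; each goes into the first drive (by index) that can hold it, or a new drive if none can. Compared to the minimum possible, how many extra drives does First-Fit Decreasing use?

0

First-Fit Decreasing: [10] [10] [10] [10] [10] [10] [9] [9] [9] → 9 drives.
9 folders exceed 8 GB (half the capacity), and no two of those can share a drive, so at least 9 drives are needed.
So 9 is already optimal.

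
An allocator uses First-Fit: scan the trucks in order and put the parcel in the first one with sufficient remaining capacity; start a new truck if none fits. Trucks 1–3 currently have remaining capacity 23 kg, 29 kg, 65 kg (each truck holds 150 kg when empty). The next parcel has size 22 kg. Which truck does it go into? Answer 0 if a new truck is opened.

Trucks with room: truck 1 (23 kg), truck 2 (29 kg), truck 3 (65 kg).
The first with room is truck 1.

1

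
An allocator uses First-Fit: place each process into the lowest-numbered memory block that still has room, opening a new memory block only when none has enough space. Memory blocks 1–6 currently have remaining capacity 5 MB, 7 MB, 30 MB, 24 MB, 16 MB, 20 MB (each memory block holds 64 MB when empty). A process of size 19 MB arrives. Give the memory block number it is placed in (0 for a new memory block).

Memory blocks with room: memory block 3 (30 MB), memory block 4 (24 MB), memory block 6 (20 MB).
The first with room is memory block 3.

3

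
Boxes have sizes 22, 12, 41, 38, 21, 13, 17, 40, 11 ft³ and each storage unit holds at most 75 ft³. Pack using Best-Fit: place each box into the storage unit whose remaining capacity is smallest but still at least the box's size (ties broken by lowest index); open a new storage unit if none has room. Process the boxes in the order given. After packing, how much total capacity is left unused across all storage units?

10

storage unit 1: place 22 ft³, 53 ft³ left
storage unit 1: place 12 ft³, 41 ft³ left
storage unit 1: place 41 ft³, 0 ft³ left
storage unit 2: place 38 ft³, 37 ft³ left
storage unit 2: place 21 ft³, 16 ft³ left
storage unit 2: place 13 ft³, 3 ft³ left
storage unit 3: place 17 ft³, 58 ft³ left
storage unit 3: place 40 ft³, 18 ft³ left
storage unit 3: place 11 ft³, 7 ft³ left
3 storage units × 75 ft³ = 225 ft³; used 215 ft³; unused 10 ft³.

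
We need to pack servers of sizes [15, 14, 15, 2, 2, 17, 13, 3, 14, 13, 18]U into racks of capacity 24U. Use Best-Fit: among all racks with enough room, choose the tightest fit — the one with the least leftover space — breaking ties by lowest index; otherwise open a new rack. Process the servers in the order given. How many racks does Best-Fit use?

15U → rack 1 (remaining 9U)
14U → rack 2 (remaining 10U)
15U → rack 3 (remaining 9U)
2U → rack 1 (remaining 7U)
2U → rack 1 (remaining 5U)
17U → rack 4 (remaining 7U)
13U → rack 5 (remaining 11U)
3U → rack 1 (remaining 2U)
14U → rack 6 (remaining 10U)
13U → rack 7 (remaining 11U)
18U → rack 8 (remaining 6U)

8 racks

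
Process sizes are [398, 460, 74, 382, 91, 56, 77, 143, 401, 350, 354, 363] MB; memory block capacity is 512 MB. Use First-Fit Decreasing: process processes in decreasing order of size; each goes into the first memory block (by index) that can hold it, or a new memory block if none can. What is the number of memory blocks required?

Sorted descending: 460, 401, 398, 382, 363, 354, 350, 143, 91, 77, 74, 56.
460 MB → memory block 1 (remaining 52 MB)
401 MB → memory block 2 (remaining 111 MB)
398 MB → memory block 3 (remaining 114 MB)
382 MB → memory block 4 (remaining 130 MB)
363 MB → memory block 5 (remaining 149 MB)
354 MB → memory block 6 (remaining 158 MB)
350 MB → memory block 7 (remaining 162 MB)
143 MB → memory block 5 (remaining 6 MB)
91 MB → memory block 2 (remaining 20 MB)
77 MB → memory block 3 (remaining 37 MB)
74 MB → memory block 4 (remaining 56 MB)
56 MB → memory block 4 (remaining 0 MB)
Final memory blocks: [460] [401,91] [398,77] [382,74,56] [363,143] [354] [350].

7 memory blocks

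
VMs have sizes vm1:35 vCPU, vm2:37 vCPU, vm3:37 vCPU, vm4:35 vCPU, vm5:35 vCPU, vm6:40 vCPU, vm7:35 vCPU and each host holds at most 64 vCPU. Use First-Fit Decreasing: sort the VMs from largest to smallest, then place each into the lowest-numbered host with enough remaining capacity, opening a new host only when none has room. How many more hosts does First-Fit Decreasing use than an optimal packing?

0

First-Fit Decreasing: [40] [37] [37] [35] [35] [35] [35] → 7 hosts.
7 VMs exceed 32 vCPU (half the capacity), and no two of those can share a host, so at least 7 hosts are needed.
So 7 is already optimal.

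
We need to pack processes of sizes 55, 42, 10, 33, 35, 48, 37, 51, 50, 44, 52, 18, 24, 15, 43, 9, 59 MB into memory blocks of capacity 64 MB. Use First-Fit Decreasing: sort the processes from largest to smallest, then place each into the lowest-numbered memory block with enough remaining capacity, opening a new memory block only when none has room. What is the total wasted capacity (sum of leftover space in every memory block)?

143

Sorted descending: 59, 55, 52, 51, 50, 48, 44, 43, 42, 37, 35, 33, 24, 18, 15, 10, 9.
memory block 1: place 59 MB, 5 MB left
memory block 2: place 55 MB, 9 MB left
memory block 3: place 52 MB, 12 MB left
memory block 4: place 51 MB, 13 MB left
memory block 5: place 50 MB, 14 MB left
memory block 6: place 48 MB, 16 MB left
memory block 7: place 44 MB, 20 MB left
memory block 8: place 43 MB, 21 MB left
memory block 9: place 42 MB, 22 MB left
memory block 10: place 37 MB, 27 MB left
memory block 11: place 35 MB, 29 MB left
memory block 12: place 33 MB, 31 MB left
memory block 10: place 24 MB, 3 MB left
memory block 7: place 18 MB, 2 MB left
memory block 6: place 15 MB, 1 MB left
memory block 3: place 10 MB, 2 MB left
memory block 2: place 9 MB, 0 MB left
12 memory blocks × 64 MB = 768 MB; used 625 MB; unused 143 MB.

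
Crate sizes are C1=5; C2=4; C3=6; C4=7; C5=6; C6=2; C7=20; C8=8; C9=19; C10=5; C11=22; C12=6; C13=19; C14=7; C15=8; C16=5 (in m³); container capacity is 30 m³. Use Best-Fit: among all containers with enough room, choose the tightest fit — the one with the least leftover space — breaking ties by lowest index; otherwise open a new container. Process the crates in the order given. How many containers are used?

6

C1 (5 m³) → container 1 (remaining 25 m³)
C2 (4 m³) → container 1 (remaining 21 m³)
C3 (6 m³) → container 1 (remaining 15 m³)
C4 (7 m³) → container 1 (remaining 8 m³)
C5 (6 m³) → container 1 (remaining 2 m³)
C6 (2 m³) → container 1 (remaining 0 m³)
C7 (20 m³) → container 2 (remaining 10 m³)
C8 (8 m³) → container 2 (remaining 2 m³)
C9 (19 m³) → container 3 (remaining 11 m³)
C10 (5 m³) → container 3 (remaining 6 m³)
C11 (22 m³) → container 4 (remaining 8 m³)
C12 (6 m³) → container 3 (remaining 0 m³)
C13 (19 m³) → container 5 (remaining 11 m³)
C14 (7 m³) → container 4 (remaining 1 m³)
C15 (8 m³) → container 5 (remaining 3 m³)
C16 (5 m³) → container 6 (remaining 25 m³)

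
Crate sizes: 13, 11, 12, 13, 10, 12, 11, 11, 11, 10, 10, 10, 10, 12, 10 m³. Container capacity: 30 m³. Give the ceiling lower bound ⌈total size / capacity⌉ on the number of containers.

Total size = 13 + 11 + 12 + 13 + 10 + 12 + 11 + 11 + 11 + 10 + 10 + 10 + 10 + 12 + 10 = 166 m³.
⌈166 / 30⌉ = 6.

6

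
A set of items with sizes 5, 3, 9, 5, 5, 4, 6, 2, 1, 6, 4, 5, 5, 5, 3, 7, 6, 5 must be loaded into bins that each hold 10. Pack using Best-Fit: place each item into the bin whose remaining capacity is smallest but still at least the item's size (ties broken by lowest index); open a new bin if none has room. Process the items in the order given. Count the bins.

bin 1: place 5, 5 left
bin 1: place 3, 2 left
bin 2: place 9, 1 left
bin 3: place 5, 5 left
bin 3: place 5, 0 left
bin 4: place 4, 6 left
bin 4: place 6, 0 left
bin 1: place 2, 0 left
bin 2: place 1, 0 left
bin 5: place 6, 4 left
bin 5: place 4, 0 left
bin 6: place 5, 5 left
bin 6: place 5, 0 left
bin 7: place 5, 5 left
bin 7: place 3, 2 left
bin 8: place 7, 3 left
bin 9: place 6, 4 left
bin 10: place 5, 5 left

10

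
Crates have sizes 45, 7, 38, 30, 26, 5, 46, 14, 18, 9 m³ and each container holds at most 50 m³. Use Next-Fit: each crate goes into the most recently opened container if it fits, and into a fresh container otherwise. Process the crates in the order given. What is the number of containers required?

Put 45 m³ in container 1; 5 m³ remain.
Put 7 m³ in container 2; 43 m³ remain.
Put 38 m³ in container 2; 5 m³ remain.
Put 30 m³ in container 3; 20 m³ remain.
Put 26 m³ in container 4; 24 m³ remain.
Put 5 m³ in container 4; 19 m³ remain.
Put 46 m³ in container 5; 4 m³ remain.
Put 14 m³ in container 6; 36 m³ remain.
Put 18 m³ in container 6; 18 m³ remain.
Put 9 m³ in container 6; 9 m³ remain.

6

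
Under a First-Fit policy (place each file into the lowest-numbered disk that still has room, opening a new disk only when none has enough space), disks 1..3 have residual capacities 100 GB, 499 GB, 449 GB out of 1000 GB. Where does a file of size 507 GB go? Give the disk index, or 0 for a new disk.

0

No disk has ≥ 507 GB free, so a new disk is opened.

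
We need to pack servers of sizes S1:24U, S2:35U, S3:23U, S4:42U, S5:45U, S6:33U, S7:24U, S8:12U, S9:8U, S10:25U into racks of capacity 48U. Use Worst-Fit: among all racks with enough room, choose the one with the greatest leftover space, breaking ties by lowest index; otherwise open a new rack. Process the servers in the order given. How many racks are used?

S1 (24U) → rack 1 (remaining 24U)
S2 (35U) → rack 2 (remaining 13U)
S3 (23U) → rack 1 (remaining 1U)
S4 (42U) → rack 3 (remaining 6U)
S5 (45U) → rack 4 (remaining 3U)
S6 (33U) → rack 5 (remaining 15U)
S7 (24U) → rack 6 (remaining 24U)
S8 (12U) → rack 6 (remaining 12U)
S9 (8U) → rack 5 (remaining 7U)
S10 (25U) → rack 7 (remaining 23U)

7 racks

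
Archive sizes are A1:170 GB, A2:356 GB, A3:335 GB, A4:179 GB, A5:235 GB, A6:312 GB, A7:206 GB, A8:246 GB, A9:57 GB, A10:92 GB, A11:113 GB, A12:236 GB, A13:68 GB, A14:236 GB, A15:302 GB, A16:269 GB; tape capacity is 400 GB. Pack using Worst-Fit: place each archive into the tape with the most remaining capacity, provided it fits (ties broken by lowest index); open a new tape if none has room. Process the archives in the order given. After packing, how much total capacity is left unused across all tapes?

Put A1 (170 GB) in tape 1; 230 GB remain.
Put A2 (356 GB) in tape 2; 44 GB remain.
Put A3 (335 GB) in tape 3; 65 GB remain.
Put A4 (179 GB) in tape 1; 51 GB remain.
Put A5 (235 GB) in tape 4; 165 GB remain.
Put A6 (312 GB) in tape 5; 88 GB remain.
Put A7 (206 GB) in tape 6; 194 GB remain.
Put A8 (246 GB) in tape 7; 154 GB remain.
Put A9 (57 GB) in tape 6; 137 GB remain.
Put A10 (92 GB) in tape 4; 73 GB remain.
Put A11 (113 GB) in tape 7; 41 GB remain.
Put A12 (236 GB) in tape 8; 164 GB remain.
Put A13 (68 GB) in tape 8; 96 GB remain.
Put A14 (236 GB) in tape 9; 164 GB remain.
Put A15 (302 GB) in tape 10; 98 GB remain.
Put A16 (269 GB) in tape 11; 131 GB remain.
11 tapes × 400 GB = 4400 GB; used 3412 GB; unused 988 GB.

988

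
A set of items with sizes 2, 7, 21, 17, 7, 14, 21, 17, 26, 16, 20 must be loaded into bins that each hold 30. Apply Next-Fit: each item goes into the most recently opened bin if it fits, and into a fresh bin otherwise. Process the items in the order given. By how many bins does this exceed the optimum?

1

Next-Fit: [2,7,21] [17,7] [14] [21] [17] [26] [16] [20] → 8 bins.
7 items exceed 15 (half the capacity), and no two of those can share a bin, so at least 7 bins are needed.
An optimal packing achieves that bound: [26,2] [21,7] [21,7] [20] [17] [17] [16,14] → 7 bins.
Excess: 8 − 7 = 1.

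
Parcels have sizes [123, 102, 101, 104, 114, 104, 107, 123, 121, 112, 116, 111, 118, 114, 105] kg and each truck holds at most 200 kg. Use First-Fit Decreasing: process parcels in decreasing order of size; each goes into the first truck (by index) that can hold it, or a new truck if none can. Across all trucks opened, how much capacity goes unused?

Sorted descending: 123, 123, 121, 118, 116, 114, 114, 112, 111, 107, 105, 104, 104, 102, 101.
truck 1: place 123 kg, 77 kg left
truck 2: place 123 kg, 77 kg left
truck 3: place 121 kg, 79 kg left
truck 4: place 118 kg, 82 kg left
truck 5: place 116 kg, 84 kg left
truck 6: place 114 kg, 86 kg left
truck 7: place 114 kg, 86 kg left
truck 8: place 112 kg, 88 kg left
truck 9: place 111 kg, 89 kg left
truck 10: place 107 kg, 93 kg left
truck 11: place 105 kg, 95 kg left
truck 12: place 104 kg, 96 kg left
truck 13: place 104 kg, 96 kg left
truck 14: place 102 kg, 98 kg left
truck 15: place 101 kg, 99 kg left
15 trucks × 200 kg = 3000 kg; used 1675 kg; unused 1325 kg.

1325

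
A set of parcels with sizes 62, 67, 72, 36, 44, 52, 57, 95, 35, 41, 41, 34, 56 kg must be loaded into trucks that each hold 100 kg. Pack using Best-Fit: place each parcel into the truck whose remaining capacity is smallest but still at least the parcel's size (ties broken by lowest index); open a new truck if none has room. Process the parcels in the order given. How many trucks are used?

Put 62 kg in truck 1; 38 kg remain.
Put 67 kg in truck 2; 33 kg remain.
Put 72 kg in truck 3; 28 kg remain.
Put 36 kg in truck 1; 2 kg remain.
Put 44 kg in truck 4; 56 kg remain.
Put 52 kg in truck 4; 4 kg remain.
Put 57 kg in truck 5; 43 kg remain.
Put 95 kg in truck 6; 5 kg remain.
Put 35 kg in truck 5; 8 kg remain.
Put 41 kg in truck 7; 59 kg remain.
Put 41 kg in truck 7; 18 kg remain.
Put 34 kg in truck 8; 66 kg remain.
Put 56 kg in truck 8; 10 kg remain.
Final trucks: [62,36] [67] [72] [44,52] [57,35] [95] [41,41] [34,56].

8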